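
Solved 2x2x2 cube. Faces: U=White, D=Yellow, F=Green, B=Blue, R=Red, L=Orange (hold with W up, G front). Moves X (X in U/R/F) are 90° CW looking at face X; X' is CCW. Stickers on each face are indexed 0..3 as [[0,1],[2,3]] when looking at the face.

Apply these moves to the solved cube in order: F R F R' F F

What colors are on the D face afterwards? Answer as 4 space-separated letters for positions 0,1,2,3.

Answer: O Y Y R

Derivation:
After move 1 (F): F=GGGG U=WWOO R=WRWR D=RRYY L=OYOY
After move 2 (R): R=WWRR U=WGOG F=GRGY D=RBYB B=OBWB
After move 3 (F): F=GGYR U=WGYY R=OWGR D=RWYB L=OROB
After move 4 (R'): R=WROG U=WWYO F=GGYY D=RGYR B=BBWB
After move 5 (F): F=YGYG U=WWBR R=YROG D=OWYR L=OROG
After move 6 (F): F=YYGG U=WWGR R=BRRG D=OYYR L=OOOW
Query: D face = OYYR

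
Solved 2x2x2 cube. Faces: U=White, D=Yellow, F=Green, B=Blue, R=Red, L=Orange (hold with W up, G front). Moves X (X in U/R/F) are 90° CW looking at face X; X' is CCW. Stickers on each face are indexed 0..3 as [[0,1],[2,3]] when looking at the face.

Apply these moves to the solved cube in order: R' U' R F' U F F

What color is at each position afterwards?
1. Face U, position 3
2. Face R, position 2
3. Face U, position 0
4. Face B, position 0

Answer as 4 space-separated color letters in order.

After move 1 (R'): R=RRRR U=WBWB F=GWGW D=YGYG B=YBYB
After move 2 (U'): U=BBWW F=OOGW R=GWRR B=RRYB L=YBOO
After move 3 (R): R=RGRW U=BOWW F=OGGG D=YYYR B=WRBB
After move 4 (F'): F=GGOG U=BORR R=YGYW D=BOYR L=YWOW
After move 5 (U): U=RBRO F=YGOG R=WRYW B=YWBB L=GGOW
After move 6 (F): F=OYGG U=RBWG R=RROW D=YWYR L=GBOO
After move 7 (F): F=GOGY U=RBOB R=WRGW D=ORYR L=GYOW
Query 1: U[3] = B
Query 2: R[2] = G
Query 3: U[0] = R
Query 4: B[0] = Y

Answer: B G R Y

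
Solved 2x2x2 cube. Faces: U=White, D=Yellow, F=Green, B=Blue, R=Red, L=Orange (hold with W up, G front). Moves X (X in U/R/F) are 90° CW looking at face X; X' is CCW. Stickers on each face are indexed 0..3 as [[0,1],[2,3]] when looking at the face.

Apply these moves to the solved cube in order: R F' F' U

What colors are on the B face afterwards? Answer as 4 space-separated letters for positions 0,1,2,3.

Answer: O R W B

Derivation:
After move 1 (R): R=RRRR U=WGWG F=GYGY D=YBYB B=WBWB
After move 2 (F'): F=YYGG U=WGRR R=BRYR D=OOYB L=OGOW
After move 3 (F'): F=YGYG U=WGBY R=OROR D=GWYB L=OROR
After move 4 (U): U=BWYG F=ORYG R=WBOR B=ORWB L=YGOR
Query: B face = ORWB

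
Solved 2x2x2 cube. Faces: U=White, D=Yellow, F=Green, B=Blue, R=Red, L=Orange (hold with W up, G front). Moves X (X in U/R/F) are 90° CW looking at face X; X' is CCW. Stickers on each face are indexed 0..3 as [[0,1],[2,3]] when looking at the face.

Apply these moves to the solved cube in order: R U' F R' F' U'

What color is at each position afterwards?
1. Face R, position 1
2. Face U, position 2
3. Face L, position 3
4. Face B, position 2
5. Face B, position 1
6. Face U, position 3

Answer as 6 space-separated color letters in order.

Answer: B G O G R Y

Derivation:
After move 1 (R): R=RRRR U=WGWG F=GYGY D=YBYB B=WBWB
After move 2 (U'): U=GGWW F=OOGY R=GYRR B=RRWB L=WBOO
After move 3 (F): F=GOYO U=GGOB R=WYWR D=RGYB L=WYOB
After move 4 (R'): R=YRWW U=GWOR F=GGYB D=ROYO B=BRGB
After move 5 (F'): F=GBGY U=GWYW R=ORRW D=YBYO L=WROO
After move 6 (U'): U=WWGY F=WRGY R=GBRW B=ORGB L=BROO
Query 1: R[1] = B
Query 2: U[2] = G
Query 3: L[3] = O
Query 4: B[2] = G
Query 5: B[1] = R
Query 6: U[3] = Y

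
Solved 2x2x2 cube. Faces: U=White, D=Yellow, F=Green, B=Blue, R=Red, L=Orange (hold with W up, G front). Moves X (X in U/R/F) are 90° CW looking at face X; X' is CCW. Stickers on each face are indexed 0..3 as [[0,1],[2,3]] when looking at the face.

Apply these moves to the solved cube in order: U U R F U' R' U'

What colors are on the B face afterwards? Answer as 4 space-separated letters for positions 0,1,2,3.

After move 1 (U): U=WWWW F=RRGG R=BBRR B=OOBB L=GGOO
After move 2 (U): U=WWWW F=BBGG R=OORR B=GGBB L=RROO
After move 3 (R): R=RORO U=WBWG F=BYGY D=YBYG B=WGWB
After move 4 (F): F=GBYY U=WBOR R=WOGO D=RRYG L=RYOB
After move 5 (U'): U=BRWO F=RYYY R=GBGO B=WOWB L=WGOB
After move 6 (R'): R=BOGG U=BWWW F=RRYO D=RYYY B=GORB
After move 7 (U'): U=WWBW F=WGYO R=RRGG B=BORB L=GOOB
Query: B face = BORB

Answer: B O R B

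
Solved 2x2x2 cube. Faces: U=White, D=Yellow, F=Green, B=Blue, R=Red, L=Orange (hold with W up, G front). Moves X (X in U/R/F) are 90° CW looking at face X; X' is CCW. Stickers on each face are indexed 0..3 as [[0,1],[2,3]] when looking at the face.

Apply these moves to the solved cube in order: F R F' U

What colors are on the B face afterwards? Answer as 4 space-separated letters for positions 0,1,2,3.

Answer: O G W B

Derivation:
After move 1 (F): F=GGGG U=WWOO R=WRWR D=RRYY L=OYOY
After move 2 (R): R=WWRR U=WGOG F=GRGY D=RBYB B=OBWB
After move 3 (F'): F=RYGG U=WGWR R=BWRR D=YYYB L=OGOO
After move 4 (U): U=WWRG F=BWGG R=OBRR B=OGWB L=RYOO
Query: B face = OGWB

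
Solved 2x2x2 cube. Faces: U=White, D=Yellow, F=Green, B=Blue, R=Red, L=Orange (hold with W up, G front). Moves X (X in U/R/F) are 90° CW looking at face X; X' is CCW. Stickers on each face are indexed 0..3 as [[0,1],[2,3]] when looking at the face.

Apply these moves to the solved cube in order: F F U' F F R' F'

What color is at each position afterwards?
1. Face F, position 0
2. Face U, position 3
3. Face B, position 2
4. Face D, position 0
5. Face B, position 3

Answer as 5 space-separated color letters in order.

Answer: Y R W O B

Derivation:
After move 1 (F): F=GGGG U=WWOO R=WRWR D=RRYY L=OYOY
After move 2 (F): F=GGGG U=WWYY R=OROR D=WWYY L=OROR
After move 3 (U'): U=WYWY F=ORGG R=GGOR B=ORBB L=BBOR
After move 4 (F): F=GOGR U=WYRB R=WGYR D=OGYY L=BWOW
After move 5 (F): F=GGRO U=WYWW R=RGBR D=YWYY L=BOOG
After move 6 (R'): R=GRRB U=WBWO F=GYRW D=YGYO B=YRWB
After move 7 (F'): F=YWGR U=WBGR R=GRYB D=OGYO L=BOOW
Query 1: F[0] = Y
Query 2: U[3] = R
Query 3: B[2] = W
Query 4: D[0] = O
Query 5: B[3] = B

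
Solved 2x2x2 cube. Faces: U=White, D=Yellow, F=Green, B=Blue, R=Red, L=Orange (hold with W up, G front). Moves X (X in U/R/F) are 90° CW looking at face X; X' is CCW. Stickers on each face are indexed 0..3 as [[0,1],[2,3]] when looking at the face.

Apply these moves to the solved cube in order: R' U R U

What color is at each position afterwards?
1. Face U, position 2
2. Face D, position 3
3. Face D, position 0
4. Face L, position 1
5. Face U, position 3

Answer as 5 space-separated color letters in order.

Answer: W O Y G R

Derivation:
After move 1 (R'): R=RRRR U=WBWB F=GWGW D=YGYG B=YBYB
After move 2 (U): U=WWBB F=RRGW R=YBRR B=OOYB L=GWOO
After move 3 (R): R=RYRB U=WRBW F=RGGG D=YYYO B=BOWB
After move 4 (U): U=BWWR F=RYGG R=BORB B=GWWB L=RGOO
Query 1: U[2] = W
Query 2: D[3] = O
Query 3: D[0] = Y
Query 4: L[1] = G
Query 5: U[3] = R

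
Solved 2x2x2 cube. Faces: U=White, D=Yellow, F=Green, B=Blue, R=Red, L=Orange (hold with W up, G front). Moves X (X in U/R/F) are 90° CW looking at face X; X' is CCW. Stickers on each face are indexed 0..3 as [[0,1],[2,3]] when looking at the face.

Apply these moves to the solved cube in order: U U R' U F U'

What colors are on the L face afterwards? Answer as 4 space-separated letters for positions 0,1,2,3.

Answer: R R O B

Derivation:
After move 1 (U): U=WWWW F=RRGG R=BBRR B=OOBB L=GGOO
After move 2 (U): U=WWWW F=BBGG R=OORR B=GGBB L=RROO
After move 3 (R'): R=OROR U=WBWG F=BWGW D=YBYG B=YGYB
After move 4 (U): U=WWGB F=ORGW R=YGOR B=RRYB L=BWOO
After move 5 (F): F=GOWR U=WWOW R=GGBR D=OYYG L=BYOB
After move 6 (U'): U=WWWO F=BYWR R=GOBR B=GGYB L=RROB
Query: L face = RROB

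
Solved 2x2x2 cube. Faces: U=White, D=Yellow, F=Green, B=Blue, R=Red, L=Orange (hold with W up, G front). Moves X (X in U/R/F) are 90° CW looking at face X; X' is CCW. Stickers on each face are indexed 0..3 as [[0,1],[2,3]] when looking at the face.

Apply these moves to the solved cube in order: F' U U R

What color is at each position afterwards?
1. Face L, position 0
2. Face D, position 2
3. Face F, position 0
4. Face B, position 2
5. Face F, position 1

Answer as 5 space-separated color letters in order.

Answer: Y Y B R O

Derivation:
After move 1 (F'): F=GGGG U=WWRR R=YRYR D=OOYY L=OWOW
After move 2 (U): U=RWRW F=YRGG R=BBYR B=OWBB L=GGOW
After move 3 (U): U=RRWW F=BBGG R=OWYR B=GGBB L=YROW
After move 4 (R): R=YORW U=RBWG F=BOGY D=OBYG B=WGRB
Query 1: L[0] = Y
Query 2: D[2] = Y
Query 3: F[0] = B
Query 4: B[2] = R
Query 5: F[1] = O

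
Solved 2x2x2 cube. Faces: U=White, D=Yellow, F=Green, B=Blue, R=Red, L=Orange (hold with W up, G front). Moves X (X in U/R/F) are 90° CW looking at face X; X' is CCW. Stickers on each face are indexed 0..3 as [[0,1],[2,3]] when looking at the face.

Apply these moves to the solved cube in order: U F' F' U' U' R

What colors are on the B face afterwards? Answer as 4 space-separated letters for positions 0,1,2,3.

Answer: W G Y B

Derivation:
After move 1 (U): U=WWWW F=RRGG R=BBRR B=OOBB L=GGOO
After move 2 (F'): F=RGRG U=WWBR R=YBYR D=GOYY L=GWOW
After move 3 (F'): F=GGRR U=WWYY R=OBGR D=WWYY L=GROB
After move 4 (U'): U=WYWY F=GRRR R=GGGR B=OBBB L=OOOB
After move 5 (U'): U=YYWW F=OORR R=GRGR B=GGBB L=OBOB
After move 6 (R): R=GGRR U=YOWR F=OWRY D=WBYG B=WGYB
Query: B face = WGYB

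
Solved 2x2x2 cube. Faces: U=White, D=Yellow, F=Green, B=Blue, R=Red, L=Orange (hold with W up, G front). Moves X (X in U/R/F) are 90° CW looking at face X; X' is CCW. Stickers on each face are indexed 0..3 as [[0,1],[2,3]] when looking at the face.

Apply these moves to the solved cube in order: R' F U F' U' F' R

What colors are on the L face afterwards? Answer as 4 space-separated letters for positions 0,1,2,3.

Answer: O Y O O

Derivation:
After move 1 (R'): R=RRRR U=WBWB F=GWGW D=YGYG B=YBYB
After move 2 (F): F=GGWW U=WBOO R=WRBR D=RRYG L=OYOG
After move 3 (U): U=OWOB F=WRWW R=YBBR B=OYYB L=GGOG
After move 4 (F'): F=RWWW U=OWYB R=RBRR D=GGYG L=GBOO
After move 5 (U'): U=WBOY F=GBWW R=RWRR B=RBYB L=OYOO
After move 6 (F'): F=BWGW U=WBRR R=GWGR D=YOYG L=OYOO
After move 7 (R): R=GGRW U=WWRW F=BOGG D=YYYR B=RBBB
Query: L face = OYOO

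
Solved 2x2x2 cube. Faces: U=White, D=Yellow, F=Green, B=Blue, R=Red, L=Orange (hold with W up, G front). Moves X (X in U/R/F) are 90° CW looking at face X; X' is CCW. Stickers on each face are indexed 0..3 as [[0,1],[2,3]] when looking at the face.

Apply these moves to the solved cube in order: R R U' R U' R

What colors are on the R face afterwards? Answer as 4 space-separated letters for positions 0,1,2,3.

Answer: R O B W

Derivation:
After move 1 (R): R=RRRR U=WGWG F=GYGY D=YBYB B=WBWB
After move 2 (R): R=RRRR U=WYWY F=GBGB D=YWYW B=GBGB
After move 3 (U'): U=YYWW F=OOGB R=GBRR B=RRGB L=GBOO
After move 4 (R): R=RGRB U=YOWB F=OWGW D=YGYR B=WRYB
After move 5 (U'): U=OBYW F=GBGW R=OWRB B=RGYB L=WROO
After move 6 (R): R=ROBW U=OBYW F=GGGR D=YYYR B=WGBB
Query: R face = ROBW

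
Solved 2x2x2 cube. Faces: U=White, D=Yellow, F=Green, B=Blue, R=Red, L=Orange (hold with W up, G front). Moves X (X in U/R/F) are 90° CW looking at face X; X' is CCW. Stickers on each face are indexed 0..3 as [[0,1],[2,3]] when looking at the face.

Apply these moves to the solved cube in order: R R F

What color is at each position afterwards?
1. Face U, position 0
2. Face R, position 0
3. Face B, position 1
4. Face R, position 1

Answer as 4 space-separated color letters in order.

Answer: W W B R

Derivation:
After move 1 (R): R=RRRR U=WGWG F=GYGY D=YBYB B=WBWB
After move 2 (R): R=RRRR U=WYWY F=GBGB D=YWYW B=GBGB
After move 3 (F): F=GGBB U=WYOO R=WRYR D=RRYW L=OYOW
Query 1: U[0] = W
Query 2: R[0] = W
Query 3: B[1] = B
Query 4: R[1] = R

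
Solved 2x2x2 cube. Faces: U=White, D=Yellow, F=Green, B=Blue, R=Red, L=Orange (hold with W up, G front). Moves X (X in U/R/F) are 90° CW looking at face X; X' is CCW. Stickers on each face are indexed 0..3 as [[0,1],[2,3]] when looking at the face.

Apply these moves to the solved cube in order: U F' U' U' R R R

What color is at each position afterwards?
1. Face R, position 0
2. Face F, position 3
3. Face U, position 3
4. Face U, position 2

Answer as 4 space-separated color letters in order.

Answer: W W R W

Derivation:
After move 1 (U): U=WWWW F=RRGG R=BBRR B=OOBB L=GGOO
After move 2 (F'): F=RGRG U=WWBR R=YBYR D=GOYY L=GWOW
After move 3 (U'): U=WRWB F=GWRG R=RGYR B=YBBB L=OOOW
After move 4 (U'): U=RBWW F=OORG R=GWYR B=RGBB L=YBOW
After move 5 (R): R=YGRW U=ROWG F=OORY D=GBYR B=WGBB
After move 6 (R): R=RYWG U=ROWY F=OBRR D=GBYW B=GGOB
After move 7 (R): R=WRGY U=RBWR F=OBRW D=GOYG B=YGOB
Query 1: R[0] = W
Query 2: F[3] = W
Query 3: U[3] = R
Query 4: U[2] = W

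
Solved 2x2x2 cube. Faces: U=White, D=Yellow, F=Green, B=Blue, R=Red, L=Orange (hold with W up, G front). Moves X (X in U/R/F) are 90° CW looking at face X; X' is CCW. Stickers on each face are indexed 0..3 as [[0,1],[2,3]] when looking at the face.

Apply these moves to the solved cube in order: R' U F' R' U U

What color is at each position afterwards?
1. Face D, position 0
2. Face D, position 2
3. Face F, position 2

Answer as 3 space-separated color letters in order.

Answer: W Y R

Derivation:
After move 1 (R'): R=RRRR U=WBWB F=GWGW D=YGYG B=YBYB
After move 2 (U): U=WWBB F=RRGW R=YBRR B=OOYB L=GWOO
After move 3 (F'): F=RWRG U=WWYR R=GBYR D=WOYG L=GBOB
After move 4 (R'): R=BRGY U=WYYO F=RWRR D=WWYG B=GOOB
After move 5 (U): U=YWOY F=BRRR R=GOGY B=GBOB L=RWOB
After move 6 (U): U=OYYW F=GORR R=GBGY B=RWOB L=BROB
Query 1: D[0] = W
Query 2: D[2] = Y
Query 3: F[2] = R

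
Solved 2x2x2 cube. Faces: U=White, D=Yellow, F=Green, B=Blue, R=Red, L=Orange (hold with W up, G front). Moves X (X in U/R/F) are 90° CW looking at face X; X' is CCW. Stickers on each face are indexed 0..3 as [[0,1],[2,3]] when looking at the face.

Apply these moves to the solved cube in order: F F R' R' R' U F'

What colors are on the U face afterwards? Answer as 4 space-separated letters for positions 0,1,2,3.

Answer: Y W Y R

Derivation:
After move 1 (F): F=GGGG U=WWOO R=WRWR D=RRYY L=OYOY
After move 2 (F): F=GGGG U=WWYY R=OROR D=WWYY L=OROR
After move 3 (R'): R=RROO U=WBYB F=GWGY D=WGYG B=YBWB
After move 4 (R'): R=RORO U=WWYY F=GBGB D=WWYY B=GBGB
After move 5 (R'): R=OORR U=WGYG F=GWGY D=WBYB B=YBWB
After move 6 (U): U=YWGG F=OOGY R=YBRR B=ORWB L=GWOR
After move 7 (F'): F=OYOG U=YWYR R=BBWR D=WRYB L=GGOG
Query: U face = YWYR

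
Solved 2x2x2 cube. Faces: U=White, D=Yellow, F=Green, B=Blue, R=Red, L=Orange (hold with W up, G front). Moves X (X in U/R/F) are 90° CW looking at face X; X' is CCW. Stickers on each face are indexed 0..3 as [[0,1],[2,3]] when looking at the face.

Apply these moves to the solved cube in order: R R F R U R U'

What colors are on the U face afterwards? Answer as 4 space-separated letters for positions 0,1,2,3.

Answer: W W O B

Derivation:
After move 1 (R): R=RRRR U=WGWG F=GYGY D=YBYB B=WBWB
After move 2 (R): R=RRRR U=WYWY F=GBGB D=YWYW B=GBGB
After move 3 (F): F=GGBB U=WYOO R=WRYR D=RRYW L=OYOW
After move 4 (R): R=YWRR U=WGOB F=GRBW D=RGYG B=OBYB
After move 5 (U): U=OWBG F=YWBW R=OBRR B=OYYB L=GROW
After move 6 (R): R=RORB U=OWBW F=YGBG D=RYYO B=GYWB
After move 7 (U'): U=WWOB F=GRBG R=YGRB B=ROWB L=GYOW
Query: U face = WWOB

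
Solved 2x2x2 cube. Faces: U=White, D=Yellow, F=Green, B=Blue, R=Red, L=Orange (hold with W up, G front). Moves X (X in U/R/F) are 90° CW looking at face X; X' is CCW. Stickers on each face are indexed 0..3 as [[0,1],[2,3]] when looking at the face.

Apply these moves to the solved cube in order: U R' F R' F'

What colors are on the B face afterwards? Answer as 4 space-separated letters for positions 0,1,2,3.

Answer: G O B B

Derivation:
After move 1 (U): U=WWWW F=RRGG R=BBRR B=OOBB L=GGOO
After move 2 (R'): R=BRBR U=WBWO F=RWGW D=YRYG B=YOYB
After move 3 (F): F=GRWW U=WBOG R=WROR D=BBYG L=GYOR
After move 4 (R'): R=RRWO U=WYOY F=GBWG D=BRYW B=GOBB
After move 5 (F'): F=BGGW U=WYRW R=RRBO D=YRYW L=GYOO
Query: B face = GOBB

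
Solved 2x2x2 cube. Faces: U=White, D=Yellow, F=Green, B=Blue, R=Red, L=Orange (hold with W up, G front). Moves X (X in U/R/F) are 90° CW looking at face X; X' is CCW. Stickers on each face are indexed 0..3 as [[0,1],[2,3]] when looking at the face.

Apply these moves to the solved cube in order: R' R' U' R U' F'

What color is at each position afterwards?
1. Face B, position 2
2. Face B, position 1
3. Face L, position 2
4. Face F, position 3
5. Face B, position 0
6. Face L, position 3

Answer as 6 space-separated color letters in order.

Answer: Y G O G R Y

Derivation:
After move 1 (R'): R=RRRR U=WBWB F=GWGW D=YGYG B=YBYB
After move 2 (R'): R=RRRR U=WYWY F=GBGB D=YWYW B=GBGB
After move 3 (U'): U=YYWW F=OOGB R=GBRR B=RRGB L=GBOO
After move 4 (R): R=RGRB U=YOWB F=OWGW D=YGYR B=WRYB
After move 5 (U'): U=OBYW F=GBGW R=OWRB B=RGYB L=WROO
After move 6 (F'): F=BWGG U=OBOR R=GWYB D=ROYR L=WWOY
Query 1: B[2] = Y
Query 2: B[1] = G
Query 3: L[2] = O
Query 4: F[3] = G
Query 5: B[0] = R
Query 6: L[3] = Y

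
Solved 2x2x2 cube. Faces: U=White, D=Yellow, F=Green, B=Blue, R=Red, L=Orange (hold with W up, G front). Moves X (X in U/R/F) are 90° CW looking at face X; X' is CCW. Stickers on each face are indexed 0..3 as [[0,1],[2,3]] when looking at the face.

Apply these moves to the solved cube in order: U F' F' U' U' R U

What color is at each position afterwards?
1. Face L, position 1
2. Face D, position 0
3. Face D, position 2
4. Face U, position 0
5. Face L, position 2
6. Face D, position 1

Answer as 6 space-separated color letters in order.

Answer: W W Y W O B

Derivation:
After move 1 (U): U=WWWW F=RRGG R=BBRR B=OOBB L=GGOO
After move 2 (F'): F=RGRG U=WWBR R=YBYR D=GOYY L=GWOW
After move 3 (F'): F=GGRR U=WWYY R=OBGR D=WWYY L=GROB
After move 4 (U'): U=WYWY F=GRRR R=GGGR B=OBBB L=OOOB
After move 5 (U'): U=YYWW F=OORR R=GRGR B=GGBB L=OBOB
After move 6 (R): R=GGRR U=YOWR F=OWRY D=WBYG B=WGYB
After move 7 (U): U=WYRO F=GGRY R=WGRR B=OBYB L=OWOB
Query 1: L[1] = W
Query 2: D[0] = W
Query 3: D[2] = Y
Query 4: U[0] = W
Query 5: L[2] = O
Query 6: D[1] = B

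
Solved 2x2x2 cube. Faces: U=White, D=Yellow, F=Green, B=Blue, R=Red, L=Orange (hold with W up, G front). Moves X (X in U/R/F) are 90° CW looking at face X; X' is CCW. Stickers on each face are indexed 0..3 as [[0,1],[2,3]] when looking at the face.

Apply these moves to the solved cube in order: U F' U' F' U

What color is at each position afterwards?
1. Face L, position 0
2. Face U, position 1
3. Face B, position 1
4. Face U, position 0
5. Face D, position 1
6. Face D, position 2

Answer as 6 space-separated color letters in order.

Answer: W W B R W Y

Derivation:
After move 1 (U): U=WWWW F=RRGG R=BBRR B=OOBB L=GGOO
After move 2 (F'): F=RGRG U=WWBR R=YBYR D=GOYY L=GWOW
After move 3 (U'): U=WRWB F=GWRG R=RGYR B=YBBB L=OOOW
After move 4 (F'): F=WGGR U=WRRY R=OGGR D=OWYY L=OBOW
After move 5 (U): U=RWYR F=OGGR R=YBGR B=OBBB L=WGOW
Query 1: L[0] = W
Query 2: U[1] = W
Query 3: B[1] = B
Query 4: U[0] = R
Query 5: D[1] = W
Query 6: D[2] = Y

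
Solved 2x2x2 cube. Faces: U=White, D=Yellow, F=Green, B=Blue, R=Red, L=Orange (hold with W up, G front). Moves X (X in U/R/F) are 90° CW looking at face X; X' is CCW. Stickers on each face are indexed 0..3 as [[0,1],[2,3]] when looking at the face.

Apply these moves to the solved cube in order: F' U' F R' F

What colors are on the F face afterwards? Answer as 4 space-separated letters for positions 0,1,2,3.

Answer: G G B R

Derivation:
After move 1 (F'): F=GGGG U=WWRR R=YRYR D=OOYY L=OWOW
After move 2 (U'): U=WRWR F=OWGG R=GGYR B=YRBB L=BBOW
After move 3 (F): F=GOGW U=WRWB R=WGRR D=YGYY L=BOOO
After move 4 (R'): R=GRWR U=WBWY F=GRGB D=YOYW B=YRGB
After move 5 (F): F=GGBR U=WBOO R=WRYR D=WGYW L=BYOO
Query: F face = GGBR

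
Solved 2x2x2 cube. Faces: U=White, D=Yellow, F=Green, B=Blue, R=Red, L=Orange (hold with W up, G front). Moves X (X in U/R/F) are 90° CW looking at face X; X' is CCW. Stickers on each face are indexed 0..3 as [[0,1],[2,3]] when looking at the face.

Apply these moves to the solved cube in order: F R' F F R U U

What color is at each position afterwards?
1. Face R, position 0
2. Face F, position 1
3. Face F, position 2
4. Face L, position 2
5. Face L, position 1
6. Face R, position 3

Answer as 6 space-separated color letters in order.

Answer: O B W O Y R

Derivation:
After move 1 (F): F=GGGG U=WWOO R=WRWR D=RRYY L=OYOY
After move 2 (R'): R=RRWW U=WBOB F=GWGO D=RGYG B=YBRB
After move 3 (F): F=GGOW U=WBYY R=ORBW D=WRYG L=OROG
After move 4 (F): F=OGWG U=WBGR R=YRYW D=BOYG L=OWOR
After move 5 (R): R=YYWR U=WGGG F=OOWG D=BRYY B=RBBB
After move 6 (U): U=GWGG F=YYWG R=RBWR B=OWBB L=OOOR
After move 7 (U): U=GGGW F=RBWG R=OWWR B=OOBB L=YYOR
Query 1: R[0] = O
Query 2: F[1] = B
Query 3: F[2] = W
Query 4: L[2] = O
Query 5: L[1] = Y
Query 6: R[3] = R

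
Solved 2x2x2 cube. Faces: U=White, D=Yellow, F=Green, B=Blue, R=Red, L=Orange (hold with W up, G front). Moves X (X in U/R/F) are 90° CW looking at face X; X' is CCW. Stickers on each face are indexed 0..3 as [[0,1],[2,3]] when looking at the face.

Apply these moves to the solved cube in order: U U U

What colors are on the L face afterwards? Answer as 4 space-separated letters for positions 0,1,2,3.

Answer: B B O O

Derivation:
After move 1 (U): U=WWWW F=RRGG R=BBRR B=OOBB L=GGOO
After move 2 (U): U=WWWW F=BBGG R=OORR B=GGBB L=RROO
After move 3 (U): U=WWWW F=OOGG R=GGRR B=RRBB L=BBOO
Query: L face = BBOO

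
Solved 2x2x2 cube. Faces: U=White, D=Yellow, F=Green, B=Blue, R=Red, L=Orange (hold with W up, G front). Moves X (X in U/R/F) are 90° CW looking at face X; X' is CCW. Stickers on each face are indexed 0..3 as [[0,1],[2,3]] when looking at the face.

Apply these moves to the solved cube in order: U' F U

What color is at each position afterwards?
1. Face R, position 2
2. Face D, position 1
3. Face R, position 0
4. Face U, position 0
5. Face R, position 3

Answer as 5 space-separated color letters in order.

After move 1 (U'): U=WWWW F=OOGG R=GGRR B=RRBB L=BBOO
After move 2 (F): F=GOGO U=WWOB R=WGWR D=RGYY L=BYOY
After move 3 (U): U=OWBW F=WGGO R=RRWR B=BYBB L=GOOY
Query 1: R[2] = W
Query 2: D[1] = G
Query 3: R[0] = R
Query 4: U[0] = O
Query 5: R[3] = R

Answer: W G R O R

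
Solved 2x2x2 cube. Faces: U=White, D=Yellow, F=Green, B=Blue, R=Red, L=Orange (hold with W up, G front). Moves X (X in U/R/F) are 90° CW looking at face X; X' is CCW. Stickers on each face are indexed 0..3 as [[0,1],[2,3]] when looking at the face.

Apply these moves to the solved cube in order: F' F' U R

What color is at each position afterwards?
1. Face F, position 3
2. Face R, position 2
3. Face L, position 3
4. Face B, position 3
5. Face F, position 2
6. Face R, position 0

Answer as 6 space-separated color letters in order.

After move 1 (F'): F=GGGG U=WWRR R=YRYR D=OOYY L=OWOW
After move 2 (F'): F=GGGG U=WWYY R=OROR D=WWYY L=OROR
After move 3 (U): U=YWYW F=ORGG R=BBOR B=ORBB L=GGOR
After move 4 (R): R=OBRB U=YRYG F=OWGY D=WBYO B=WRWB
Query 1: F[3] = Y
Query 2: R[2] = R
Query 3: L[3] = R
Query 4: B[3] = B
Query 5: F[2] = G
Query 6: R[0] = O

Answer: Y R R B G O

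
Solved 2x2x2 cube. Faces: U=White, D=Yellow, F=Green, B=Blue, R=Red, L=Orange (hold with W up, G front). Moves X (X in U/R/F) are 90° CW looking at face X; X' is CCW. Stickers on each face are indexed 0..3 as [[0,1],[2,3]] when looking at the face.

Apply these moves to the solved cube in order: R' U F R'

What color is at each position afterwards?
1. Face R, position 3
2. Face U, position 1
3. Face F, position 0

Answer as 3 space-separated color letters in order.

Answer: B Y G

Derivation:
After move 1 (R'): R=RRRR U=WBWB F=GWGW D=YGYG B=YBYB
After move 2 (U): U=WWBB F=RRGW R=YBRR B=OOYB L=GWOO
After move 3 (F): F=GRWR U=WWOW R=BBBR D=RYYG L=GYOG
After move 4 (R'): R=BRBB U=WYOO F=GWWW D=RRYR B=GOYB
Query 1: R[3] = B
Query 2: U[1] = Y
Query 3: F[0] = G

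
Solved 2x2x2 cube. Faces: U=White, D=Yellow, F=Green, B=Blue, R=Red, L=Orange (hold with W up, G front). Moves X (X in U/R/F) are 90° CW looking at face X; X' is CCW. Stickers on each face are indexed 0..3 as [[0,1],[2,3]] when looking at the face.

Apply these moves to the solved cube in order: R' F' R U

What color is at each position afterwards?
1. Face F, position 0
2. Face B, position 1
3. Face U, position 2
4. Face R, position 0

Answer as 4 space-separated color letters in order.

Answer: Y B G R

Derivation:
After move 1 (R'): R=RRRR U=WBWB F=GWGW D=YGYG B=YBYB
After move 2 (F'): F=WWGG U=WBRR R=GRYR D=OOYG L=OBOW
After move 3 (R): R=YGRR U=WWRG F=WOGG D=OYYY B=RBBB
After move 4 (U): U=RWGW F=YGGG R=RBRR B=OBBB L=WOOW
Query 1: F[0] = Y
Query 2: B[1] = B
Query 3: U[2] = G
Query 4: R[0] = R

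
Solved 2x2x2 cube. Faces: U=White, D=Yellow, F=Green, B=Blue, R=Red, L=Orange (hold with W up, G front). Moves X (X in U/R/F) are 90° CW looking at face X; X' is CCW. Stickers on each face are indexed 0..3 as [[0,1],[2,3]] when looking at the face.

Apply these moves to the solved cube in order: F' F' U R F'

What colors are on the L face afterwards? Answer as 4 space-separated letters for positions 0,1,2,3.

After move 1 (F'): F=GGGG U=WWRR R=YRYR D=OOYY L=OWOW
After move 2 (F'): F=GGGG U=WWYY R=OROR D=WWYY L=OROR
After move 3 (U): U=YWYW F=ORGG R=BBOR B=ORBB L=GGOR
After move 4 (R): R=OBRB U=YRYG F=OWGY D=WBYO B=WRWB
After move 5 (F'): F=WYOG U=YROR R=BBWB D=GRYO L=GGOY
Query: L face = GGOY

Answer: G G O Y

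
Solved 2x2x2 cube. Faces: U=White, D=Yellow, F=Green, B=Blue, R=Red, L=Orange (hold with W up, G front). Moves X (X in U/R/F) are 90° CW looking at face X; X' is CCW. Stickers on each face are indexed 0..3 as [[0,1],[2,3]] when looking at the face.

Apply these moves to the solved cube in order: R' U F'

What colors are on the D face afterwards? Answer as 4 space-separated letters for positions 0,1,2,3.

After move 1 (R'): R=RRRR U=WBWB F=GWGW D=YGYG B=YBYB
After move 2 (U): U=WWBB F=RRGW R=YBRR B=OOYB L=GWOO
After move 3 (F'): F=RWRG U=WWYR R=GBYR D=WOYG L=GBOB
Query: D face = WOYG

Answer: W O Y G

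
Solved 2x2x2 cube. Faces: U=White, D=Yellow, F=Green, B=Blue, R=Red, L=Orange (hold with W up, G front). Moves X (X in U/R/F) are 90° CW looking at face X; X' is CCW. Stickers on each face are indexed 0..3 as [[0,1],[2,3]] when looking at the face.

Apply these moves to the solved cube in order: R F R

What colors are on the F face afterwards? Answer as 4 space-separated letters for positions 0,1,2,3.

Answer: G R Y B

Derivation:
After move 1 (R): R=RRRR U=WGWG F=GYGY D=YBYB B=WBWB
After move 2 (F): F=GGYY U=WGOO R=WRGR D=RRYB L=OYOB
After move 3 (R): R=GWRR U=WGOY F=GRYB D=RWYW B=OBGB
Query: F face = GRYB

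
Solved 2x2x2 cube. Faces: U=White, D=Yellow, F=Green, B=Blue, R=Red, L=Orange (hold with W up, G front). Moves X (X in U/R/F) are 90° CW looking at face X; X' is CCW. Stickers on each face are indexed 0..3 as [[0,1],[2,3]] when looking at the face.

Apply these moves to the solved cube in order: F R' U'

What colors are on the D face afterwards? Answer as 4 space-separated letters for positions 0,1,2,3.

After move 1 (F): F=GGGG U=WWOO R=WRWR D=RRYY L=OYOY
After move 2 (R'): R=RRWW U=WBOB F=GWGO D=RGYG B=YBRB
After move 3 (U'): U=BBWO F=OYGO R=GWWW B=RRRB L=YBOY
Query: D face = RGYG

Answer: R G Y G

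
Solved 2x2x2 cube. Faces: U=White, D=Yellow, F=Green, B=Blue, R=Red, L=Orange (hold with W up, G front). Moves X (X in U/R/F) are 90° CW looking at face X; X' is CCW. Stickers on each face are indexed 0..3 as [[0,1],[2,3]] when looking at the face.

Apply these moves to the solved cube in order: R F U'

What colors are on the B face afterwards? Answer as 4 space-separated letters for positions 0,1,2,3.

Answer: W R W B

Derivation:
After move 1 (R): R=RRRR U=WGWG F=GYGY D=YBYB B=WBWB
After move 2 (F): F=GGYY U=WGOO R=WRGR D=RRYB L=OYOB
After move 3 (U'): U=GOWO F=OYYY R=GGGR B=WRWB L=WBOB
Query: B face = WRWB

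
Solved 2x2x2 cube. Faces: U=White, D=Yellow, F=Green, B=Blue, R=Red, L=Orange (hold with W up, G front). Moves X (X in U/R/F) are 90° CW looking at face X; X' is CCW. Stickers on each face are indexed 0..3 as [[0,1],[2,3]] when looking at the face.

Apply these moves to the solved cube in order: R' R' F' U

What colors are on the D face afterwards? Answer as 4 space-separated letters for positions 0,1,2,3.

Answer: O O Y W

Derivation:
After move 1 (R'): R=RRRR U=WBWB F=GWGW D=YGYG B=YBYB
After move 2 (R'): R=RRRR U=WYWY F=GBGB D=YWYW B=GBGB
After move 3 (F'): F=BBGG U=WYRR R=WRYR D=OOYW L=OYOW
After move 4 (U): U=RWRY F=WRGG R=GBYR B=OYGB L=BBOW
Query: D face = OOYW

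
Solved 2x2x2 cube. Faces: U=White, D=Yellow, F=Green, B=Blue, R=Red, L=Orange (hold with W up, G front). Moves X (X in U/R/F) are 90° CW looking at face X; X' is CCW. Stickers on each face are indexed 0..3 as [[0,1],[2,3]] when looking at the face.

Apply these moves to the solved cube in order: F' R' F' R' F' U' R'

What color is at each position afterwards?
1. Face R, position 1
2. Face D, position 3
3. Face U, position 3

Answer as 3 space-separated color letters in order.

Answer: O G R

Derivation:
After move 1 (F'): F=GGGG U=WWRR R=YRYR D=OOYY L=OWOW
After move 2 (R'): R=RRYY U=WBRB F=GWGR D=OGYG B=YBOB
After move 3 (F'): F=WRGG U=WBRY R=GROY D=WWYG L=OBOR
After move 4 (R'): R=RYGO U=WORY F=WBGY D=WRYG B=GBWB
After move 5 (F'): F=BYWG U=WORG R=RYWO D=BRYG L=OYOR
After move 6 (U'): U=OGWR F=OYWG R=BYWO B=RYWB L=GBOR
After move 7 (R'): R=YOBW U=OWWR F=OGWR D=BYYG B=GYRB
Query 1: R[1] = O
Query 2: D[3] = G
Query 3: U[3] = R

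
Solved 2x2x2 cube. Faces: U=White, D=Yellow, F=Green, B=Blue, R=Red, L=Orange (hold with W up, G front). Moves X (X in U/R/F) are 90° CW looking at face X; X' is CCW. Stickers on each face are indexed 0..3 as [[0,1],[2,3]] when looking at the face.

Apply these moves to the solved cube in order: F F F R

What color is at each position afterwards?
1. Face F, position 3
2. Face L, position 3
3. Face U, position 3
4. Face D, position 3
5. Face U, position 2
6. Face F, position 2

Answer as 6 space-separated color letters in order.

Answer: Y W G B R G

Derivation:
After move 1 (F): F=GGGG U=WWOO R=WRWR D=RRYY L=OYOY
After move 2 (F): F=GGGG U=WWYY R=OROR D=WWYY L=OROR
After move 3 (F): F=GGGG U=WWRR R=YRYR D=OOYY L=OWOW
After move 4 (R): R=YYRR U=WGRG F=GOGY D=OBYB B=RBWB
Query 1: F[3] = Y
Query 2: L[3] = W
Query 3: U[3] = G
Query 4: D[3] = B
Query 5: U[2] = R
Query 6: F[2] = G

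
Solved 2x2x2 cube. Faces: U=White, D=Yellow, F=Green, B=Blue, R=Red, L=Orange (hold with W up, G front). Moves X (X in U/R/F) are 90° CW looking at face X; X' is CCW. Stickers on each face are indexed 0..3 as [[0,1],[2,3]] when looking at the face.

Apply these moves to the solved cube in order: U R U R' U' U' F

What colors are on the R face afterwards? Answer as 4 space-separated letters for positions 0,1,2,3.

After move 1 (U): U=WWWW F=RRGG R=BBRR B=OOBB L=GGOO
After move 2 (R): R=RBRB U=WRWG F=RYGY D=YBYO B=WOWB
After move 3 (U): U=WWGR F=RBGY R=WORB B=GGWB L=RYOO
After move 4 (R'): R=OBWR U=WWGG F=RWGR D=YBYY B=OGBB
After move 5 (U'): U=WGWG F=RYGR R=RWWR B=OBBB L=OGOO
After move 6 (U'): U=GGWW F=OGGR R=RYWR B=RWBB L=OBOO
After move 7 (F): F=GORG U=GGOB R=WYWR D=WRYY L=OYOB
Query: R face = WYWR

Answer: W Y W R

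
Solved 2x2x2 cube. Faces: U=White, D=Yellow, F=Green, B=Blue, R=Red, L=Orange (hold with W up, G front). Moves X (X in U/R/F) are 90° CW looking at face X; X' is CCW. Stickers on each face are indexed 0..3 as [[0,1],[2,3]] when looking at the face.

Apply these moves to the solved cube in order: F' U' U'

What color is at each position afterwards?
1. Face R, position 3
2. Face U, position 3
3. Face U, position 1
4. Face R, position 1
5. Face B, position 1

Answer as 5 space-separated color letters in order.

Answer: R W R W G

Derivation:
After move 1 (F'): F=GGGG U=WWRR R=YRYR D=OOYY L=OWOW
After move 2 (U'): U=WRWR F=OWGG R=GGYR B=YRBB L=BBOW
After move 3 (U'): U=RRWW F=BBGG R=OWYR B=GGBB L=YROW
Query 1: R[3] = R
Query 2: U[3] = W
Query 3: U[1] = R
Query 4: R[1] = W
Query 5: B[1] = G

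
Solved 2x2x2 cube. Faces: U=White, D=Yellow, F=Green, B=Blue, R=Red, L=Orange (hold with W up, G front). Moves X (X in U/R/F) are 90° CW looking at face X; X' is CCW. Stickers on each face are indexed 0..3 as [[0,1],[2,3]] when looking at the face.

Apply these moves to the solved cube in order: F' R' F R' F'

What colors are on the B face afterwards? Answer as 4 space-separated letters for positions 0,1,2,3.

After move 1 (F'): F=GGGG U=WWRR R=YRYR D=OOYY L=OWOW
After move 2 (R'): R=RRYY U=WBRB F=GWGR D=OGYG B=YBOB
After move 3 (F): F=GGRW U=WBWW R=RRBY D=YRYG L=OOOG
After move 4 (R'): R=RYRB U=WOWY F=GBRW D=YGYW B=GBRB
After move 5 (F'): F=BWGR U=WORR R=GYYB D=OGYW L=OYOW
Query: B face = GBRB

Answer: G B R B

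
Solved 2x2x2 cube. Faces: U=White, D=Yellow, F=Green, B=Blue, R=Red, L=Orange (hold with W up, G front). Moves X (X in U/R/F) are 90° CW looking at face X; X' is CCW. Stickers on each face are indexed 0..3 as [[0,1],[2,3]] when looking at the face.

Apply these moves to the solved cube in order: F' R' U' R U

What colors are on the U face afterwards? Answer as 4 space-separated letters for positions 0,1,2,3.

Answer: W B R W

Derivation:
After move 1 (F'): F=GGGG U=WWRR R=YRYR D=OOYY L=OWOW
After move 2 (R'): R=RRYY U=WBRB F=GWGR D=OGYG B=YBOB
After move 3 (U'): U=BBWR F=OWGR R=GWYY B=RROB L=YBOW
After move 4 (R): R=YGYW U=BWWR F=OGGG D=OOYR B=RRBB
After move 5 (U): U=WBRW F=YGGG R=RRYW B=YBBB L=OGOW
Query: U face = WBRW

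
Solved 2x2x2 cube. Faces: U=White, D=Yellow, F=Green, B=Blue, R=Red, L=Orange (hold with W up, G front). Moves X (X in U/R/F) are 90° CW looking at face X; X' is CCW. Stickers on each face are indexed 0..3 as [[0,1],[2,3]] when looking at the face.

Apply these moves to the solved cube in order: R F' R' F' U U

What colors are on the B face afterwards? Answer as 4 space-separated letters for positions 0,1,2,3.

After move 1 (R): R=RRRR U=WGWG F=GYGY D=YBYB B=WBWB
After move 2 (F'): F=YYGG U=WGRR R=BRYR D=OOYB L=OGOW
After move 3 (R'): R=RRBY U=WWRW F=YGGR D=OYYG B=BBOB
After move 4 (F'): F=GRYG U=WWRB R=YROY D=GWYG L=OWOR
After move 5 (U): U=RWBW F=YRYG R=BBOY B=OWOB L=GROR
After move 6 (U): U=BRWW F=BBYG R=OWOY B=GROB L=YROR
Query: B face = GROB

Answer: G R O B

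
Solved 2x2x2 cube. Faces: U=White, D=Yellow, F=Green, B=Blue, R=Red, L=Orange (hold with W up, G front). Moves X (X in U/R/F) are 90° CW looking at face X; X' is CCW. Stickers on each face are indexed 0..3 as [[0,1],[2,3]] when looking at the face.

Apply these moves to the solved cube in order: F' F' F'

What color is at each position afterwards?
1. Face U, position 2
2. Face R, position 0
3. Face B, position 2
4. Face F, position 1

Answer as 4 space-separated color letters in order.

After move 1 (F'): F=GGGG U=WWRR R=YRYR D=OOYY L=OWOW
After move 2 (F'): F=GGGG U=WWYY R=OROR D=WWYY L=OROR
After move 3 (F'): F=GGGG U=WWOO R=WRWR D=RRYY L=OYOY
Query 1: U[2] = O
Query 2: R[0] = W
Query 3: B[2] = B
Query 4: F[1] = G

Answer: O W B G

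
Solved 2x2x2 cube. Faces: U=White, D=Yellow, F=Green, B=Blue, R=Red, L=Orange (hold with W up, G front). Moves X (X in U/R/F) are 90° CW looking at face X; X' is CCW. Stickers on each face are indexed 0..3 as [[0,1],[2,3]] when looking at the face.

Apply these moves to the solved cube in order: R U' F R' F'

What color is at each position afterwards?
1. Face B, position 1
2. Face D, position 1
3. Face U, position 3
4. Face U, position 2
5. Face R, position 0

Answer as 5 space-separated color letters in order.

Answer: R B W Y O

Derivation:
After move 1 (R): R=RRRR U=WGWG F=GYGY D=YBYB B=WBWB
After move 2 (U'): U=GGWW F=OOGY R=GYRR B=RRWB L=WBOO
After move 3 (F): F=GOYO U=GGOB R=WYWR D=RGYB L=WYOB
After move 4 (R'): R=YRWW U=GWOR F=GGYB D=ROYO B=BRGB
After move 5 (F'): F=GBGY U=GWYW R=ORRW D=YBYO L=WROO
Query 1: B[1] = R
Query 2: D[1] = B
Query 3: U[3] = W
Query 4: U[2] = Y
Query 5: R[0] = O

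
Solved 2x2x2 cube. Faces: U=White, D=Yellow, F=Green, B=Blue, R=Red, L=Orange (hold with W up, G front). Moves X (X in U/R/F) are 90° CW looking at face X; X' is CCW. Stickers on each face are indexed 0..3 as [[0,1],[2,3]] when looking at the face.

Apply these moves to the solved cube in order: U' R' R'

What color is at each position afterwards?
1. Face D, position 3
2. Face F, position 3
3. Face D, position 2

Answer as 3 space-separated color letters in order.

Answer: W R Y

Derivation:
After move 1 (U'): U=WWWW F=OOGG R=GGRR B=RRBB L=BBOO
After move 2 (R'): R=GRGR U=WBWR F=OWGW D=YOYG B=YRYB
After move 3 (R'): R=RRGG U=WYWY F=OBGR D=YWYW B=GROB
Query 1: D[3] = W
Query 2: F[3] = R
Query 3: D[2] = Y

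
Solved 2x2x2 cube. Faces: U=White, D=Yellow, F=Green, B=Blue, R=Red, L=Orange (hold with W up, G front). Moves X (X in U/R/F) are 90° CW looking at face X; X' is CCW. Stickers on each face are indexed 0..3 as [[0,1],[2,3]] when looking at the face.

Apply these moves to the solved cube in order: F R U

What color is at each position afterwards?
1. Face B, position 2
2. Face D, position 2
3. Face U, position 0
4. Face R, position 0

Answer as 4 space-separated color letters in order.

Answer: W Y O O

Derivation:
After move 1 (F): F=GGGG U=WWOO R=WRWR D=RRYY L=OYOY
After move 2 (R): R=WWRR U=WGOG F=GRGY D=RBYB B=OBWB
After move 3 (U): U=OWGG F=WWGY R=OBRR B=OYWB L=GROY
Query 1: B[2] = W
Query 2: D[2] = Y
Query 3: U[0] = O
Query 4: R[0] = O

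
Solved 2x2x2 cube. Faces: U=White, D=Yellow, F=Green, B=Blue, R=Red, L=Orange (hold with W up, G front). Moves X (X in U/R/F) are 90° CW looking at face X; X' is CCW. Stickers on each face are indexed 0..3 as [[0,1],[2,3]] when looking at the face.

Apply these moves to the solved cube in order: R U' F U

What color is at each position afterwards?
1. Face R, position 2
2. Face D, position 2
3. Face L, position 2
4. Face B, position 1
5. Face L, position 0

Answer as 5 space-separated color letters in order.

After move 1 (R): R=RRRR U=WGWG F=GYGY D=YBYB B=WBWB
After move 2 (U'): U=GGWW F=OOGY R=GYRR B=RRWB L=WBOO
After move 3 (F): F=GOYO U=GGOB R=WYWR D=RGYB L=WYOB
After move 4 (U): U=OGBG F=WYYO R=RRWR B=WYWB L=GOOB
Query 1: R[2] = W
Query 2: D[2] = Y
Query 3: L[2] = O
Query 4: B[1] = Y
Query 5: L[0] = G

Answer: W Y O Y G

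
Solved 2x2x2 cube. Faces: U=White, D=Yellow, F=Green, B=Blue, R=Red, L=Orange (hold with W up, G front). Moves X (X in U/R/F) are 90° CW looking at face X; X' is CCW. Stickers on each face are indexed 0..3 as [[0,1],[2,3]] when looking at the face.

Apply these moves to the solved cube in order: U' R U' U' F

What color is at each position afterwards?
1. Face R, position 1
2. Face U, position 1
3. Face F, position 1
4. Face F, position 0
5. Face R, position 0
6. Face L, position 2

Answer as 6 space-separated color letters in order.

Answer: B W W G O O

Derivation:
After move 1 (U'): U=WWWW F=OOGG R=GGRR B=RRBB L=BBOO
After move 2 (R): R=RGRG U=WOWG F=OYGY D=YBYR B=WRWB
After move 3 (U'): U=OGWW F=BBGY R=OYRG B=RGWB L=WROO
After move 4 (U'): U=GWOW F=WRGY R=BBRG B=OYWB L=RGOO
After move 5 (F): F=GWYR U=GWOG R=OBWG D=RBYR L=RYOB
Query 1: R[1] = B
Query 2: U[1] = W
Query 3: F[1] = W
Query 4: F[0] = G
Query 5: R[0] = O
Query 6: L[2] = O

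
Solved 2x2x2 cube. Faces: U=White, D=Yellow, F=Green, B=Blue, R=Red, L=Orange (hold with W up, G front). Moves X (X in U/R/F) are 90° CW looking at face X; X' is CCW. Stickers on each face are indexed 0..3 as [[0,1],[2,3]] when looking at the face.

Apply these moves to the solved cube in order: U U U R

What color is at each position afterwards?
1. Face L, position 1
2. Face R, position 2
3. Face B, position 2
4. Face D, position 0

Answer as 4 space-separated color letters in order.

Answer: B R W Y

Derivation:
After move 1 (U): U=WWWW F=RRGG R=BBRR B=OOBB L=GGOO
After move 2 (U): U=WWWW F=BBGG R=OORR B=GGBB L=RROO
After move 3 (U): U=WWWW F=OOGG R=GGRR B=RRBB L=BBOO
After move 4 (R): R=RGRG U=WOWG F=OYGY D=YBYR B=WRWB
Query 1: L[1] = B
Query 2: R[2] = R
Query 3: B[2] = W
Query 4: D[0] = Y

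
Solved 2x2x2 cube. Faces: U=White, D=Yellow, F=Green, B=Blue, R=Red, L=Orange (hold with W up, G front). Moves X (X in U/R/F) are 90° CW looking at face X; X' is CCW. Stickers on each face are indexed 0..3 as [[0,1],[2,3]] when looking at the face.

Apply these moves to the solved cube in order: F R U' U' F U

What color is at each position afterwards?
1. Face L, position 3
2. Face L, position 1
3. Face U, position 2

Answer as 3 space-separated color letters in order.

Answer: B O W

Derivation:
After move 1 (F): F=GGGG U=WWOO R=WRWR D=RRYY L=OYOY
After move 2 (R): R=WWRR U=WGOG F=GRGY D=RBYB B=OBWB
After move 3 (U'): U=GGWO F=OYGY R=GRRR B=WWWB L=OBOY
After move 4 (U'): U=GOGW F=OBGY R=OYRR B=GRWB L=WWOY
After move 5 (F): F=GOYB U=GOYW R=GYWR D=ROYB L=WROB
After move 6 (U): U=YGWO F=GYYB R=GRWR B=WRWB L=GOOB
Query 1: L[3] = B
Query 2: L[1] = O
Query 3: U[2] = W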